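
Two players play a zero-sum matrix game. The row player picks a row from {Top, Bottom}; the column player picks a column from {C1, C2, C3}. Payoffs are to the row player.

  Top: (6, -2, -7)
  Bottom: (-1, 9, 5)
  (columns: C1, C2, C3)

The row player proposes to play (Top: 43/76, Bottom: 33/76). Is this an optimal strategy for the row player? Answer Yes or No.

Against C1 this mix gives (43/76)·6 + (33/76)·(-1) = 225/76.
Against C2 this mix gives (43/76)·(-2) + (33/76)·9 = 211/76.
Against C3 this mix gives (43/76)·(-7) + (33/76)·5 = -34/19.
The column player will play C3, holding the row player to -34/19. Shifting weight toward the row that does better against C3 would raise this floor (the equalizing mix achieves 23/19 against both C3 and C1), so the proposed strategy is not optimal.

No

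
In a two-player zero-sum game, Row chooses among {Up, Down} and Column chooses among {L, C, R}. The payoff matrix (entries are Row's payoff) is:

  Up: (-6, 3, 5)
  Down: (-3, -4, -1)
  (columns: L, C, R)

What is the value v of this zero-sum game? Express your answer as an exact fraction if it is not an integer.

-33/10

Row minima: Up → -6, Down → -4; maximin = -4.
Column maxima: L → -3, C → 3, R → 5; minimax = -3.
-4 ≠ -3, so there is no saddle point; optimal play is mixed.
R is strictly dominated by L (it gives Row strictly more in every row), so Column never plays it.
On the remaining 2×2 (Up, Down vs L, C):
Let Row play Up with probability p. Expected payoff against L: (-6)p + (-3)(1−p) = −3p − 3; against C: 3p + (-4)(1−p) = 7p − 4.
Setting these equal: −3p − 3 = 7p − 4 ⇒ −10p = -1 ⇒ p = 1/10, and the value is (-3)·(1/10) − 3 = -33/10.
For Column: with q = P(L), equating Up's and Down's payoffs gives −9q + 3 = q − 4 ⇒ q = 7/10.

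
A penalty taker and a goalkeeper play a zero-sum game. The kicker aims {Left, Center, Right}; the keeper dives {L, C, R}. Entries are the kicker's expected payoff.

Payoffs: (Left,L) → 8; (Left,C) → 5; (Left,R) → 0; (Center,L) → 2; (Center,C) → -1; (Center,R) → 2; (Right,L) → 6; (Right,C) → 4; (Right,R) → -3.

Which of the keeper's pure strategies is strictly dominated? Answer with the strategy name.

C holds the kicker's payoff strictly below L in every row: 5 < 8, -1 < 2, 4 < 6.
So L is strictly dominated for the keeper.

L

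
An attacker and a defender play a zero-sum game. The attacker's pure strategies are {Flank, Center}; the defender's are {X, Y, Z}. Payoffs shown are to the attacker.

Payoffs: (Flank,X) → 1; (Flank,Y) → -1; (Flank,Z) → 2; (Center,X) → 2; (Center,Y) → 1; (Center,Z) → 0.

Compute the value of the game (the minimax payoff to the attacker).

Row minima: Flank → -1, Center → 0; maximin = 0.
Column maxima: X → 2, Y → 1, Z → 2; minimax = 1.
0 ≠ 1, so there is no saddle point; optimal play is mixed.
X is strictly dominated by Y (it gives the attacker strictly more in every row), so the defender never plays it.
On the remaining 2×2 (Flank, Center vs Y, Z):
Let the attacker play Flank with probability p. Expected payoff against Y: (-1)p + 1(1−p) = −2p + 1; against Z: 2p + 0(1−p) = 2p.
Setting these equal: −2p + 1 = 2p ⇒ −4p = -1 ⇒ p = 1/4, and the value is (-2)·(1/4) + 1 = 1/2.
For the defender: with q = P(Y), equating Flank's and Center's payoffs gives −3q + 2 = q ⇒ q = 1/2.

1/2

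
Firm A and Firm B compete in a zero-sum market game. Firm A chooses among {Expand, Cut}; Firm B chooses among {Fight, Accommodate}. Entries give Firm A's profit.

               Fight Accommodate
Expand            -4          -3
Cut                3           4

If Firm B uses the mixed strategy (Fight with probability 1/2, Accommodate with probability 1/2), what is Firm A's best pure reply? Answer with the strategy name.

Cut

Expected payoff of Expand: (1/2)·(-4) + (1/2)·(-3) = -7/2.
Expected payoff of Cut: (1/2)·3 + (1/2)·4 = 7/2.
The largest is 7/2, so Firm A's best response is Cut.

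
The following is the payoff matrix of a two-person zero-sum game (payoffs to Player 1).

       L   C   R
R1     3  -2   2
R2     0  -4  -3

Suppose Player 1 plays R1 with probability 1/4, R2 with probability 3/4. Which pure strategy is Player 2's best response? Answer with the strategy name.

If Player 2 plays L, Player 1's expected payoff is (1/4)·3 + (3/4)·0 = 3/4.
If Player 2 plays C, Player 1's expected payoff is (1/4)·(-2) + (3/4)·(-4) = -7/2.
If Player 2 plays R, Player 1's expected payoff is (1/4)·2 + (3/4)·(-3) = -7/4.
Player 2 minimizes Player 1's payoff; the smallest is -7/2, so the best response is C.

C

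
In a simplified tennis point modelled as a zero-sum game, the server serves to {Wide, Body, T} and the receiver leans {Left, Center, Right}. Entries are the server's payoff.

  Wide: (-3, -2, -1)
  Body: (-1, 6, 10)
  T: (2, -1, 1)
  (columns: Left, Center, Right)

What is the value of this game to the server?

11/10

Row minima: Wide → -3, Body → -1, T → -1; maximin = -1.
Column maxima: Left → 2, Center → 6, Right → 10; minimax = 2.
-1 ≠ 2, so there is no saddle point; optimal play is mixed.
Wide is strictly dominated by Body, so the server never plays it.
Right is strictly dominated by Center (it gives the server strictly more in every row), so the receiver never plays it.
On the remaining 2×2 (Body, T vs Left, Center):
Let the server play Body with probability p. Expected payoff against Left: (-1)p + 2(1−p) = −3p + 2; against Center: 6p + (-1)(1−p) = 7p − 1.
Setting these equal: −3p + 2 = 7p − 1 ⇒ −10p = -3 ⇒ p = 3/10, and the value is (-3)·(3/10) + 2 = 11/10.
For the receiver: with q = P(Left), equating Body's and T's payoffs gives −7q + 6 = 3q − 1 ⇒ q = 7/10.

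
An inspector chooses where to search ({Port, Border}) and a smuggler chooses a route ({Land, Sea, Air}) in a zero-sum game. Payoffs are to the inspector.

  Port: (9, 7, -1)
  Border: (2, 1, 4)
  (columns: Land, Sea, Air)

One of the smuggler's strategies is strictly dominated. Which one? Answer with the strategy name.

Sea holds the inspector's payoff strictly below Land in every row: 7 < 9, 1 < 2.
So Land is strictly dominated for the smuggler.

Land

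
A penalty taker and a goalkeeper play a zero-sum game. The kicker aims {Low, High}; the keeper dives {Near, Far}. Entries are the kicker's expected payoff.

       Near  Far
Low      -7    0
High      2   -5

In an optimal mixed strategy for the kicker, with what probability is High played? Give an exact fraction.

1/2

Row minima: Low → -7, High → -5; maximin = -5.
Column maxima: Near → 2, Far → 0; minimax = 0.
-5 ≠ 0, so there is no saddle point; optimal play is mixed.
Let the kicker play Low with probability p. Expected payoff against Near: (-7)p + 2(1−p) = −9p + 2; against Far: 0p + (-5)(1−p) = 5p − 5.
Setting these equal: −9p + 2 = 5p − 5 ⇒ −14p = -7 ⇒ p = 1/2, and the value is (-9)·(1/2) + 2 = -5/2.
For the keeper: with q = P(Near), equating Low's and High's payoffs gives −7q = 7q − 5 ⇒ q = 5/14.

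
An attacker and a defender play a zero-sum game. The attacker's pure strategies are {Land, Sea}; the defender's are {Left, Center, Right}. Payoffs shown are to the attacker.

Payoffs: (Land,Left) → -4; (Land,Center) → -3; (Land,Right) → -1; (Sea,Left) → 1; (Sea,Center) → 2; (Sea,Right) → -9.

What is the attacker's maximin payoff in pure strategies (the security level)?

-4

Row minima: Land → -4, Sea → -9.
The best of these is -4.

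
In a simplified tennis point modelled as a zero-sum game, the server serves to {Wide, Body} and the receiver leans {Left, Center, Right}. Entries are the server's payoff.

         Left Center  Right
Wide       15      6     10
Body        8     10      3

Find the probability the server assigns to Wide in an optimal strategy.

Row minima: Wide → 6, Body → 3; maximin = 6.
Column maxima: Left → 15, Center → 10, Right → 10; minimax = 10.
6 ≠ 10, so there is no saddle point; optimal play is mixed.
Left is strictly dominated by Right (it gives the server strictly more in every row), so the receiver never plays it.
On the remaining 2×2 (Wide, Body vs Center, Right):
Let the server play Wide with probability p. Expected payoff against Center: 6p + 10(1−p) = −4p + 10; against Right: 10p + 3(1−p) = 7p + 3.
Setting these equal: −4p + 10 = 7p + 3 ⇒ −11p = -7 ⇒ p = 7/11, and the value is (-4)·(7/11) + 10 = 82/11.
For the receiver: with q = P(Center), equating Wide's and Body's payoffs gives −4q + 10 = 7q + 3 ⇒ q = 7/11.

7/11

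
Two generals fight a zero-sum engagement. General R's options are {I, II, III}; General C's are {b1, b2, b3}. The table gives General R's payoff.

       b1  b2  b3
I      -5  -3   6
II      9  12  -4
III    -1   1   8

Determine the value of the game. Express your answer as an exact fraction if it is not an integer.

34/11

Row minima: I → -5, II → -4, III → -1; maximin = -1.
Column maxima: b1 → 9, b2 → 12, b3 → 8; minimax = 8.
-1 ≠ 8, so there is no saddle point; optimal play is mixed.
I is strictly dominated by III, so General R never plays it.
b2 is strictly dominated by b1 (it gives General R strictly more in every row), so General C never plays it.
On the remaining 2×2 (II, III vs b1, b3):
Let General R play II with probability p. Expected payoff against b1: 9p + (-1)(1−p) = 10p − 1; against b3: (-4)p + 8(1−p) = −12p + 8.
Setting these equal: 10p − 1 = −12p + 8 ⇒ 22p = 9 ⇒ p = 9/22, and the value is (10)·(9/22) − 1 = 34/11.
For General C: with q = P(b1), equating II's and III's payoffs gives 13q − 4 = −9q + 8 ⇒ q = 6/11.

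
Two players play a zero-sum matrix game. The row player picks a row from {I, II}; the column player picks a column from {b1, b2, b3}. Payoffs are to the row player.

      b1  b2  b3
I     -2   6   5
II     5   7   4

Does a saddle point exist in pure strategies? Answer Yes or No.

Row minima: I → -2, II → 4; maximin = 4.
Column maxima: b1 → 5, b2 → 7, b3 → 5; minimax = 5.
4 ≠ 5, so no pure-strategy equilibrium exists.

No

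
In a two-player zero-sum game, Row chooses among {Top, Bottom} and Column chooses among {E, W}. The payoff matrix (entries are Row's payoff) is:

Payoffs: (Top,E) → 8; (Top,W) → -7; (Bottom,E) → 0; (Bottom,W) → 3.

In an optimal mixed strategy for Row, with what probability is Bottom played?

5/6

Row minima: Top → -7, Bottom → 0; maximin = 0.
Column maxima: E → 8, W → 3; minimax = 3.
0 ≠ 3, so there is no saddle point; optimal play is mixed.
Let Row play Top with probability p. Expected payoff against E: 8p + 0(1−p) = 8p; against W: (-7)p + 3(1−p) = −10p + 3.
Setting these equal: 8p = −10p + 3 ⇒ 18p = 3 ⇒ p = 1/6, and the value is (8)·(1/6) = 4/3.
For Column: with q = P(E), equating Top's and Bottom's payoffs gives 15q − 7 = −3q + 3 ⇒ q = 5/9.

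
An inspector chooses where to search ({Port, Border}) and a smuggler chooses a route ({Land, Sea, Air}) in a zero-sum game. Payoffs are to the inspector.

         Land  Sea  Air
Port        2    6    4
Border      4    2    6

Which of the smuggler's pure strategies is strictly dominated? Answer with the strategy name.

Land holds the inspector's payoff strictly below Air in every row: 2 < 4, 4 < 6.
So Air is strictly dominated for the smuggler.

Air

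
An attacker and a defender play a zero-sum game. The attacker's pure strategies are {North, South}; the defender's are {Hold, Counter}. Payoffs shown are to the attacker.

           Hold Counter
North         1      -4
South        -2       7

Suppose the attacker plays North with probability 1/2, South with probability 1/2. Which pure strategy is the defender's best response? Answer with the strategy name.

Hold

If the defender plays Hold, the attacker's expected payoff is (1/2)·1 + (1/2)·(-2) = -1/2.
If the defender plays Counter, the attacker's expected payoff is (1/2)·(-4) + (1/2)·7 = 3/2.
The defender minimizes the attacker's payoff; the smallest is -1/2, so the best response is Hold.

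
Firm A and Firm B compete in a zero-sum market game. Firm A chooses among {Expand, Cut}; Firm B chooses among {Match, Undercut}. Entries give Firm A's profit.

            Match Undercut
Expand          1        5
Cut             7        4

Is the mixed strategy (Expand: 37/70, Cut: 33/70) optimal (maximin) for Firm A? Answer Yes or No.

No

Against Match this mix gives (37/70)·1 + (33/70)·7 = 134/35.
Against Undercut this mix gives (37/70)·5 + (33/70)·4 = 317/70.
Firm B will play Match, holding Firm A to 134/35. Shifting weight toward the row that does better against Match would raise this floor (the equalizing mix achieves 31/7 against both Match and Undercut), so the proposed strategy is not optimal.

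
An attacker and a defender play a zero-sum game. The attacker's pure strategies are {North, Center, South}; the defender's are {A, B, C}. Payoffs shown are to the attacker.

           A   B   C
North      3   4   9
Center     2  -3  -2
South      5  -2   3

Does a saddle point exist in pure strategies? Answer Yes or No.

No

Row minima: North → 3, Center → -3, South → -2; maximin = 3.
Column maxima: A → 5, B → 4, C → 9; minimax = 4.
3 ≠ 4, so no pure-strategy equilibrium exists.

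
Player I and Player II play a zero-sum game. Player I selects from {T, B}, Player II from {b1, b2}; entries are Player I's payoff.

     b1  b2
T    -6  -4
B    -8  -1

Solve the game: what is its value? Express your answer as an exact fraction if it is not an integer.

-6

Row minima: T → -6, B → -8; maximin = -6.
Column maxima: b1 → -6, b2 → -1; minimax = -6.
Since maximin = minimax = -6, there is a saddle point and the value is -6.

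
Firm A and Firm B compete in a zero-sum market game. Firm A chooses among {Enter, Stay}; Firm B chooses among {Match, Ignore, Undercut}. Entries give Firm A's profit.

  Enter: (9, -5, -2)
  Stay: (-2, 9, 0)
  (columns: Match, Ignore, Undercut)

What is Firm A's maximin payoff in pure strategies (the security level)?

Row minima: Enter → -5, Stay → -2.
The best of these is -2.

-2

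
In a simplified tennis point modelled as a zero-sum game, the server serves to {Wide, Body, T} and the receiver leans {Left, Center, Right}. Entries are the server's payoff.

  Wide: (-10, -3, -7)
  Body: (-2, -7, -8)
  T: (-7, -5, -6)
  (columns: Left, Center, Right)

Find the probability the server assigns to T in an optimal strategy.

Row minima: Wide → -10, Body → -8, T → -7; maximin = -7.
Column maxima: Left → -2, Center → -3, Right → -6; minimax = -6.
-7 ≠ -6, so there is no saddle point; optimal play is mixed.
Center is strictly dominated by Right (it gives the server strictly more in every row), so the receiver never plays it.
With Center eliminated, Wide is strictly dominated by T (T gives the server strictly more in every remaining column), so the server never plays it.
On the remaining 2×2 (Body, T vs Left, Right):
Let the server play Body with probability p. Expected payoff against Left: (-2)p + (-7)(1−p) = 5p − 7; against Right: (-8)p + (-6)(1−p) = −2p − 6.
Setting these equal: 5p − 7 = −2p − 6 ⇒ 7p = 1 ⇒ p = 1/7, and the value is (5)·(1/7) − 7 = -44/7.
For the receiver: with q = P(Left), equating Body's and T's payoffs gives 6q − 8 = −q − 6 ⇒ q = 2/7.

6/7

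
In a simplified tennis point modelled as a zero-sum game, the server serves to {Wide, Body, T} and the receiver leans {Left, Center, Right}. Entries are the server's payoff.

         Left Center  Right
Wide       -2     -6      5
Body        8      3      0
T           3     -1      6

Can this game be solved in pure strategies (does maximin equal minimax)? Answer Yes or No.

Row minima: Wide → -6, Body → 0, T → -1; maximin = 0.
Column maxima: Left → 8, Center → 3, Right → 6; minimax = 3.
0 ≠ 3, so no pure-strategy equilibrium exists.

No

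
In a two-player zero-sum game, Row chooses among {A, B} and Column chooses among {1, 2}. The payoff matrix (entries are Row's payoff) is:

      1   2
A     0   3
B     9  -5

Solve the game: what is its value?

27/17

Row minima: A → 0, B → -5; maximin = 0.
Column maxima: 1 → 9, 2 → 3; minimax = 3.
0 ≠ 3, so there is no saddle point; optimal play is mixed.
Let Row play A with probability p. Expected payoff against 1: 0p + 9(1−p) = −9p + 9; against 2: 3p + (-5)(1−p) = 8p − 5.
Setting these equal: −9p + 9 = 8p − 5 ⇒ −17p = -14 ⇒ p = 14/17, and the value is (-9)·(14/17) + 9 = 27/17.
For Column: with q = P(1), equating A's and B's payoffs gives −3q + 3 = 14q − 5 ⇒ q = 8/17.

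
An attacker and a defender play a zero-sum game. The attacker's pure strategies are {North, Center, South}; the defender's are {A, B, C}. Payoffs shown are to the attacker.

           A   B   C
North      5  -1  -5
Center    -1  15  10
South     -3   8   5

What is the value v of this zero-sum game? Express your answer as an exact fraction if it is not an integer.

15/7

Row minima: North → -5, Center → -1, South → -3; maximin = -1.
Column maxima: A → 5, B → 15, C → 10; minimax = 5.
-1 ≠ 5, so there is no saddle point; optimal play is mixed.
South is strictly dominated by Center, so the attacker never plays it.
B is strictly dominated by C (it gives the attacker strictly more in every row), so the defender never plays it.
On the remaining 2×2 (North, Center vs A, C):
Let the attacker play North with probability p. Expected payoff against A: 5p + (-1)(1−p) = 6p − 1; against C: (-5)p + 10(1−p) = −15p + 10.
Setting these equal: 6p − 1 = −15p + 10 ⇒ 21p = 11 ⇒ p = 11/21, and the value is (6)·(11/21) − 1 = 15/7.
For the defender: with q = P(A), equating North's and Center's payoffs gives 10q − 5 = −11q + 10 ⇒ q = 5/7.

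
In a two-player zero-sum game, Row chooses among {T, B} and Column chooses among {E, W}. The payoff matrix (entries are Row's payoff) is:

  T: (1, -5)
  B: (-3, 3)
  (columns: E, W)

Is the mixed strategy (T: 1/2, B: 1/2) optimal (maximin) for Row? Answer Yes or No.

Against E this mix gives (1/2)·1 + (1/2)·(-3) = -1.
Against W this mix gives (1/2)·(-5) + (1/2)·3 = -1.
All of Column's active replies (E, W) yield -1, and no column does worse for Row. The mix makes Column indifferent and guarantees -1, so it is optimal.

Yes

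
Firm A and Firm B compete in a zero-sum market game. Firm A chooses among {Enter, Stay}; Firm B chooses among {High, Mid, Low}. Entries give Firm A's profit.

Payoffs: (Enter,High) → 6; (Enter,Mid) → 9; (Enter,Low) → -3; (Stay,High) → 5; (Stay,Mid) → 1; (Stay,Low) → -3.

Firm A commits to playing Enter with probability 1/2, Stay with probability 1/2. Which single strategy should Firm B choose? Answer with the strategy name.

Low

If Firm B plays High, Firm A's expected payoff is (1/2)·6 + (1/2)·5 = 11/2.
If Firm B plays Mid, Firm A's expected payoff is (1/2)·9 + (1/2)·1 = 5.
If Firm B plays Low, Firm A's expected payoff is (1/2)·(-3) + (1/2)·(-3) = -3.
Firm B minimizes Firm A's payoff; the smallest is -3, so the best response is Low.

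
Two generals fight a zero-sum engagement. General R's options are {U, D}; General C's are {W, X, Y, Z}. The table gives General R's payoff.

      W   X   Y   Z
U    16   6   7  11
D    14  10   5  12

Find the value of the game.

20/3

Row minima: U → 6, D → 5; maximin = 6.
Column maxima: W → 16, X → 10, Y → 7, Z → 12; minimax = 7.
6 ≠ 7, so there is no saddle point; optimal play is mixed.
W is strictly dominated by X (it gives General R strictly more in every row), so General C never plays it.
Z is strictly dominated by X (it gives General R strictly more in every row), so General C never plays it.
On the remaining 2×2 (U, D vs X, Y):
Let General R play U with probability p. Expected payoff against X: 6p + 10(1−p) = −4p + 10; against Y: 7p + 5(1−p) = 2p + 5.
Setting these equal: −4p + 10 = 2p + 5 ⇒ −6p = -5 ⇒ p = 5/6, and the value is (-4)·(5/6) + 10 = 20/3.
For General C: with q = P(X), equating U's and D's payoffs gives −q + 7 = 5q + 5 ⇒ q = 1/3.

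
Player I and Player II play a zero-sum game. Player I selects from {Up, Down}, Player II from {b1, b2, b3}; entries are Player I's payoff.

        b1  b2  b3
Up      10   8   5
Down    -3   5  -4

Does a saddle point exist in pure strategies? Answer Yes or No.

Yes

Row minima: Up → 5, Down → -4; maximin = 5.
Column maxima: b1 → 10, b2 → 8, b3 → 5; minimax = 5.
maximin = minimax = 5, so a saddle point exists.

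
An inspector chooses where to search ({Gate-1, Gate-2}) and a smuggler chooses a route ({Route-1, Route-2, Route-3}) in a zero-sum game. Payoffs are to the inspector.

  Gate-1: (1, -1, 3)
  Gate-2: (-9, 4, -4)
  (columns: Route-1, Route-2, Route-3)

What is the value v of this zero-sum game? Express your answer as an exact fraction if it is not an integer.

-1/3

Row minima: Gate-1 → -1, Gate-2 → -9; maximin = -1.
Column maxima: Route-1 → 1, Route-2 → 4, Route-3 → 3; minimax = 1.
-1 ≠ 1, so there is no saddle point; optimal play is mixed.
Route-3 is strictly dominated by Route-1 (it gives the inspector strictly more in every row), so the smuggler never plays it.
On the remaining 2×2 (Gate-1, Gate-2 vs Route-1, Route-2):
Let the inspector play Gate-1 with probability p. Expected payoff against Route-1: 1p + (-9)(1−p) = 10p − 9; against Route-2: (-1)p + 4(1−p) = −5p + 4.
Setting these equal: 10p − 9 = −5p + 4 ⇒ 15p = 13 ⇒ p = 13/15, and the value is (10)·(13/15) − 9 = -1/3.
For the smuggler: with q = P(Route-1), equating Gate-1's and Gate-2's payoffs gives 2q − 1 = −13q + 4 ⇒ q = 1/3.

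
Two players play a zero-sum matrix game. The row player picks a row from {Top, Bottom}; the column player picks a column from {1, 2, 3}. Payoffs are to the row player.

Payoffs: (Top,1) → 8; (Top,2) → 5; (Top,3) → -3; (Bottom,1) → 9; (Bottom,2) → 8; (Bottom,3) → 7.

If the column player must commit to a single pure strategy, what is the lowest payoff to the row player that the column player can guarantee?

7

Column maxima: 1 → 9, 2 → 8, 3 → 7.
The smallest of these is 7.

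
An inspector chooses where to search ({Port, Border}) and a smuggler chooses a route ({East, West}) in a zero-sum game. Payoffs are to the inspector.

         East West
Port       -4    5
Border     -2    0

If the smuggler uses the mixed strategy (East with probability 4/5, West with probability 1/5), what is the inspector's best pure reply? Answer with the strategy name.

Border

Expected payoff of Port: (4/5)·(-4) + (1/5)·5 = -11/5.
Expected payoff of Border: (4/5)·(-2) + (1/5)·0 = -8/5.
The largest is -8/5, so the inspector's best response is Border.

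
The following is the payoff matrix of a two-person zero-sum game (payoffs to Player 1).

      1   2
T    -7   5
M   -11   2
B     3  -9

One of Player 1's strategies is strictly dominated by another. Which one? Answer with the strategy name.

T gives a strictly higher payoff than M against every column: -7 > -11, 5 > 2.
So M is strictly dominated and Player 1 never plays it.

M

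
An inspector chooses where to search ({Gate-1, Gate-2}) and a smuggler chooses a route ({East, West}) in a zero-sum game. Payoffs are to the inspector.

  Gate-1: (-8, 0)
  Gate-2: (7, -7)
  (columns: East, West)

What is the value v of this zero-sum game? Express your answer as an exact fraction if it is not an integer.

-28/11

Row minima: Gate-1 → -8, Gate-2 → -7; maximin = -7.
Column maxima: East → 7, West → 0; minimax = 0.
-7 ≠ 0, so there is no saddle point; optimal play is mixed.
Let the inspector play Gate-1 with probability p. Expected payoff against East: (-8)p + 7(1−p) = −15p + 7; against West: 0p + (-7)(1−p) = 7p − 7.
Setting these equal: −15p + 7 = 7p − 7 ⇒ −22p = -14 ⇒ p = 7/11, and the value is (-15)·(7/11) + 7 = -28/11.
For the smuggler: with q = P(East), equating Gate-1's and Gate-2's payoffs gives −8q = 14q − 7 ⇒ q = 7/22.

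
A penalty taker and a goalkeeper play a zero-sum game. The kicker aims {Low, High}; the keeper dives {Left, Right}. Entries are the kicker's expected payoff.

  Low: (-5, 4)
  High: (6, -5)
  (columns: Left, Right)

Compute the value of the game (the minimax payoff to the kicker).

Row minima: Low → -5, High → -5; maximin = -5.
Column maxima: Left → 6, Right → 4; minimax = 4.
-5 ≠ 4, so there is no saddle point; optimal play is mixed.
Let the kicker play Low with probability p. Expected payoff against Left: (-5)p + 6(1−p) = −11p + 6; against Right: 4p + (-5)(1−p) = 9p − 5.
Setting these equal: −11p + 6 = 9p − 5 ⇒ −20p = -11 ⇒ p = 11/20, and the value is (-11)·(11/20) + 6 = -1/20.
For the keeper: with q = P(Left), equating Low's and High's payoffs gives −9q + 4 = 11q − 5 ⇒ q = 9/20.

-1/20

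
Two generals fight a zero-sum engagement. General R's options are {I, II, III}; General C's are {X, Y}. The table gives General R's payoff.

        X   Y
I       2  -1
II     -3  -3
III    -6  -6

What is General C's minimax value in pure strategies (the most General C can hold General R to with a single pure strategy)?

Column maxima: X → 2, Y → -1.
The smallest of these is -1.

-1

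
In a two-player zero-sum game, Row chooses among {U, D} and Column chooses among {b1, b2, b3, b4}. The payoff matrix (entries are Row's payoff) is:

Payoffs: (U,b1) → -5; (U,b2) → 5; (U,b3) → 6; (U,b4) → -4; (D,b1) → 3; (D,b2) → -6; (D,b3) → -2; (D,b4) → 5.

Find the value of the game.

Row minima: U → -5, D → -6; maximin = -5.
Column maxima: b1 → 3, b2 → 5, b3 → 6, b4 → 5; minimax = 3.
-5 ≠ 3, so there is no saddle point; optimal play is mixed.
b3 is strictly dominated by b2 (it gives Row strictly more in every row), so Column never plays it.
b4 is strictly dominated by b1 (it gives Row strictly more in every row), so Column never plays it.
On the remaining 2×2 (U, D vs b1, b2):
Let Row play U with probability p. Expected payoff against b1: (-5)p + 3(1−p) = −8p + 3; against b2: 5p + (-6)(1−p) = 11p − 6.
Setting these equal: −8p + 3 = 11p − 6 ⇒ −19p = -9 ⇒ p = 9/19, and the value is (-8)·(9/19) + 3 = -15/19.
For Column: with q = P(b1), equating U's and D's payoffs gives −10q + 5 = 9q − 6 ⇒ q = 11/19.

-15/19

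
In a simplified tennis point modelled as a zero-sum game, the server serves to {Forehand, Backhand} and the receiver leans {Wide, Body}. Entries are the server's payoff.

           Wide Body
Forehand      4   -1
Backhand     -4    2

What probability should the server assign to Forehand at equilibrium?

Row minima: Forehand → -1, Backhand → -4; maximin = -1.
Column maxima: Wide → 4, Body → 2; minimax = 2.
-1 ≠ 2, so there is no saddle point; optimal play is mixed.
Let the server play Forehand with probability p. Expected payoff against Wide: 4p + (-4)(1−p) = 8p − 4; against Body: (-1)p + 2(1−p) = −3p + 2.
Setting these equal: 8p − 4 = −3p + 2 ⇒ 11p = 6 ⇒ p = 6/11, and the value is (8)·(6/11) − 4 = 4/11.
For the receiver: with q = P(Wide), equating Forehand's and Backhand's payoffs gives 5q − 1 = −6q + 2 ⇒ q = 3/11.

6/11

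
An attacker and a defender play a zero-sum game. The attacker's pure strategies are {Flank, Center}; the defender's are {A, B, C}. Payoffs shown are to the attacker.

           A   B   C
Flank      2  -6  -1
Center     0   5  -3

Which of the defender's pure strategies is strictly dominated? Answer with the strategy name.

A

C holds the attacker's payoff strictly below A in every row: -1 < 2, -3 < 0.
So A is strictly dominated for the defender.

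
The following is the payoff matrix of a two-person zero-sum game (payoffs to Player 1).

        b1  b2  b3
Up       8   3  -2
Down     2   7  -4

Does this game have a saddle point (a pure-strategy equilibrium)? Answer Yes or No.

Row minima: Up → -2, Down → -4; maximin = -2.
Column maxima: b1 → 8, b2 → 7, b3 → -2; minimax = -2.
maximin = minimax = -2, so a saddle point exists.

Yes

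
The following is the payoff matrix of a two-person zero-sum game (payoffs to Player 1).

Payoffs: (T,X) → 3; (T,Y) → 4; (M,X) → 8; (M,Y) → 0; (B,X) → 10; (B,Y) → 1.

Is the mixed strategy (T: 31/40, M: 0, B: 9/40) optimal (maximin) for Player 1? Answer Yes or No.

Against X this mix gives (31/40)·3 + (9/40)·10 = 183/40.
Against Y this mix gives (31/40)·4 + (9/40)·1 = 133/40.
Player 2 will play Y, holding Player 1 to 133/40. Shifting weight toward the row that does better against Y would raise this floor (the equalizing mix achieves 37/10 against both Y and X), so the proposed strategy is not optimal.

No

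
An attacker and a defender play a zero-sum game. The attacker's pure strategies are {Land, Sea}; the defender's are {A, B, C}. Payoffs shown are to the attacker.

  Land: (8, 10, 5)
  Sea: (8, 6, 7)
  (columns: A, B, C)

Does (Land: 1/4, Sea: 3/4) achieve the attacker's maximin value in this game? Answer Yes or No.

No

Against A this mix gives (1/4)·8 + (3/4)·8 = 8.
Against B this mix gives (1/4)·10 + (3/4)·6 = 7.
Against C this mix gives (1/4)·5 + (3/4)·7 = 13/2.
The defender will play C, holding the attacker to 13/2. Shifting weight toward the row that does better against C would raise this floor (the equalizing mix achieves 20/3 against both C and B), so the proposed strategy is not optimal.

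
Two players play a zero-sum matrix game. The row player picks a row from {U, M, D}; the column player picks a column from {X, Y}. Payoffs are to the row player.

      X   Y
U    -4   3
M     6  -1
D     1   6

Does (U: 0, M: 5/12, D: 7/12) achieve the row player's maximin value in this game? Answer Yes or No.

Yes

Against X this mix gives (5/12)·6 + (7/12)·1 = 37/12.
Against Y this mix gives (5/12)·(-1) + (7/12)·6 = 37/12.
All of the column player's active replies (X, Y) yield 37/12, and no column does worse for the row player. The mix makes the column player indifferent and guarantees 37/12, so it is optimal.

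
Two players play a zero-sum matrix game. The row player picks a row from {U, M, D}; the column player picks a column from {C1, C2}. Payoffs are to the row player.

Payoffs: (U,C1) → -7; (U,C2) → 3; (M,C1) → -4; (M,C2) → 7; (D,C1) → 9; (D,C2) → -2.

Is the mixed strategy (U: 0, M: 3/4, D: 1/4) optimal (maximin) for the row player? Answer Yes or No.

No

Against C1 this mix gives (3/4)·(-4) + (1/4)·9 = -3/4.
Against C2 this mix gives (3/4)·7 + (1/4)·(-2) = 19/4.
The column player will play C1, holding the row player to -3/4. Shifting weight toward the row that does better against C1 would raise this floor (the equalizing mix achieves 5/2 against both C1 and C2), so the proposed strategy is not optimal.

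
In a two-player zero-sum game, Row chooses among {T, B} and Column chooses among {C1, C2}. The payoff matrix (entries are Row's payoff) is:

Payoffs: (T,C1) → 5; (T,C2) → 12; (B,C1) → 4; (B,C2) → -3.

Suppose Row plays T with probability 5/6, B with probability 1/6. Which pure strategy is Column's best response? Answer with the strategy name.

C1

If Column plays C1, Row's expected payoff is (5/6)·5 + (1/6)·4 = 29/6.
If Column plays C2, Row's expected payoff is (5/6)·12 + (1/6)·(-3) = 19/2.
Column minimizes Row's payoff; the smallest is 29/6, so the best response is C1.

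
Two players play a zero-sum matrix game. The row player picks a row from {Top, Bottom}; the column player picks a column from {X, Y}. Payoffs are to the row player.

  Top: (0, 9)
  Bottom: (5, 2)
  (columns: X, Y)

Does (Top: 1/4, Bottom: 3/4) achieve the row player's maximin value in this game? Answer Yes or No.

Against X this mix gives (1/4)·0 + (3/4)·5 = 15/4.
Against Y this mix gives (1/4)·9 + (3/4)·2 = 15/4.
All of the column player's active replies (X, Y) yield 15/4, and no column does worse for the row player. The mix makes the column player indifferent and guarantees 15/4, so it is optimal.

Yes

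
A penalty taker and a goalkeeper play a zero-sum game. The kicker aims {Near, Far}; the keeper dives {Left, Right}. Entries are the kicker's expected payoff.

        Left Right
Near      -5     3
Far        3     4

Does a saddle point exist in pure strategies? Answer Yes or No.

Row minima: Near → -5, Far → 3; maximin = 3.
Column maxima: Left → 3, Right → 4; minimax = 3.
maximin = minimax = 3, so a saddle point exists.

Yes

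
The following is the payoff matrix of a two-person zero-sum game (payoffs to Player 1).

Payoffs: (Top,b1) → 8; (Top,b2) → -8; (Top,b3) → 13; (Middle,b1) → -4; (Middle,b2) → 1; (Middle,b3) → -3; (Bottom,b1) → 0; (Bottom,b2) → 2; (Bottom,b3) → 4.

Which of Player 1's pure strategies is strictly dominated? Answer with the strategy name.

Bottom gives a strictly higher payoff than Middle against every column: 0 > -4, 2 > 1, 4 > -3.
So Middle is strictly dominated and Player 1 never plays it.

Middle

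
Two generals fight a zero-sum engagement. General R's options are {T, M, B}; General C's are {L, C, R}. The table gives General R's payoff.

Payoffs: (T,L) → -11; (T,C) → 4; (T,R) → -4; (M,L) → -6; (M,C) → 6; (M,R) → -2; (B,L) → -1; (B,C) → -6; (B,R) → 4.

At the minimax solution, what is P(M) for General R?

Row minima: T → -11, M → -6, B → -6; maximin = -6.
Column maxima: L → -1, C → 6, R → 4; minimax = -1.
-6 ≠ -1, so there is no saddle point; optimal play is mixed.
T is strictly dominated by M, so General R never plays it.
R is strictly dominated by L (it gives General R strictly more in every row), so General C never plays it.
On the remaining 2×2 (M, B vs L, C):
Let General R play M with probability p. Expected payoff against L: (-6)p + (-1)(1−p) = −5p − 1; against C: 6p + (-6)(1−p) = 12p − 6.
Setting these equal: −5p − 1 = 12p − 6 ⇒ −17p = -5 ⇒ p = 5/17, and the value is (-5)·(5/17) − 1 = -42/17.
For General C: with q = P(L), equating M's and B's payoffs gives −12q + 6 = 5q − 6 ⇒ q = 12/17.

5/17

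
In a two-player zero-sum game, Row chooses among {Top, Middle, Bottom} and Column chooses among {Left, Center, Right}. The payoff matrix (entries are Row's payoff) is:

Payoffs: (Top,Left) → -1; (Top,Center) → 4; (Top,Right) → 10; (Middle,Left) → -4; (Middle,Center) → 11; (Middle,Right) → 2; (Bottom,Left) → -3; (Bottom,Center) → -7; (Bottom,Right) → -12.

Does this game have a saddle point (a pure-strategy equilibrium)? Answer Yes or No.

Yes

Row minima: Top → -1, Middle → -4, Bottom → -12; maximin = -1.
Column maxima: Left → -1, Center → 11, Right → 10; minimax = -1.
maximin = minimax = -1, so a saddle point exists.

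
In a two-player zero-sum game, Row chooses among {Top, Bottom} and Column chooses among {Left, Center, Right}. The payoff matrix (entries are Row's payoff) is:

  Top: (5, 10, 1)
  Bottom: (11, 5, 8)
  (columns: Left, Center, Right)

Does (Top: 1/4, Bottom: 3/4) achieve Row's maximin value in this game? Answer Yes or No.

Against Left this mix gives (1/4)·5 + (3/4)·11 = 19/2.
Against Center this mix gives (1/4)·10 + (3/4)·5 = 25/4.
Against Right this mix gives (1/4)·1 + (3/4)·8 = 25/4.
All of Column's active replies (Center, Right) yield 25/4, and no column does worse for Row. The mix makes Column indifferent and guarantees 25/4, so it is optimal.

Yes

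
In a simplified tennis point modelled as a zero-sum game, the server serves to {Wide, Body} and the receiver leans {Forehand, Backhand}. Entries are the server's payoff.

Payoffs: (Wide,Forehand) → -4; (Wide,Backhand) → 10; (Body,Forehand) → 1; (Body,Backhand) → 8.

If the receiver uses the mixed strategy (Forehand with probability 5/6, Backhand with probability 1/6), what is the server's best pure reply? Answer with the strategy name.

Expected payoff of Wide: (5/6)·(-4) + (1/6)·10 = -5/3.
Expected payoff of Body: (5/6)·1 + (1/6)·8 = 13/6.
The largest is 13/6, so the server's best response is Body.

Body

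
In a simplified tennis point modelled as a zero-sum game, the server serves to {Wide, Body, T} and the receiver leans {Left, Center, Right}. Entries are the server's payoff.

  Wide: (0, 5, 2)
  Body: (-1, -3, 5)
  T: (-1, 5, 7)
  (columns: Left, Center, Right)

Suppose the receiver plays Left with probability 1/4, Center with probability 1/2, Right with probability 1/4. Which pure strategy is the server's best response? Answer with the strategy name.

Expected payoff of Wide: (1/4)·0 + (1/2)·5 + (1/4)·2 = 3.
Expected payoff of Body: (1/4)·(-1) + (1/2)·(-3) + (1/4)·5 = -1/2.
Expected payoff of T: (1/4)·(-1) + (1/2)·5 + (1/4)·7 = 4.
The largest is 4, so the server's best response is T.

T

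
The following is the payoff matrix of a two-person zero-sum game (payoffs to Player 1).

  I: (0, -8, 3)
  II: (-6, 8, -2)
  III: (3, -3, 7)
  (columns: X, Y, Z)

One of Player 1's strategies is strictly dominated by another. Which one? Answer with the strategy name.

I

III gives a strictly higher payoff than I against every column: 3 > 0, -3 > -8, 7 > 3.
So I is strictly dominated and Player 1 never plays it.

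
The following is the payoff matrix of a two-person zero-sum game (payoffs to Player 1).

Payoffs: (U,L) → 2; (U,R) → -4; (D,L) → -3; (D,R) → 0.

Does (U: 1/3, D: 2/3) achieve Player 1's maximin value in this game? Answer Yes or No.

Yes

Against L this mix gives (1/3)·2 + (2/3)·(-3) = -4/3.
Against R this mix gives (1/3)·(-4) + (2/3)·0 = -4/3.
All of Player 2's active replies (L, R) yield -4/3, and no column does worse for Player 1. The mix makes Player 2 indifferent and guarantees -4/3, so it is optimal.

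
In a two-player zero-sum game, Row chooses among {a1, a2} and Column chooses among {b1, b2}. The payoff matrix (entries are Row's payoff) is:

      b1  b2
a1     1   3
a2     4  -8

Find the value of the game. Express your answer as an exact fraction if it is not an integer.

Row minima: a1 → 1, a2 → -8; maximin = 1.
Column maxima: b1 → 4, b2 → 3; minimax = 3.
1 ≠ 3, so there is no saddle point; optimal play is mixed.
Let Row play a1 with probability p. Expected payoff against b1: 1p + 4(1−p) = −3p + 4; against b2: 3p + (-8)(1−p) = 11p − 8.
Setting these equal: −3p + 4 = 11p − 8 ⇒ −14p = -12 ⇒ p = 6/7, and the value is (-3)·(6/7) + 4 = 10/7.
For Column: with q = P(b1), equating a1's and a2's payoffs gives −2q + 3 = 12q − 8 ⇒ q = 11/14.

10/7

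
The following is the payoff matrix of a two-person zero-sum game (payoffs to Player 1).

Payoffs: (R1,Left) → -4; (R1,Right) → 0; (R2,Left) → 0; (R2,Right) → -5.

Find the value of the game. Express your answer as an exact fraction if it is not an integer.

Row minima: R1 → -4, R2 → -5; maximin = -4.
Column maxima: Left → 0, Right → 0; minimax = 0.
-4 ≠ 0, so there is no saddle point; optimal play is mixed.
Let Player 1 play R1 with probability p. Expected payoff against Left: (-4)p + 0(1−p) = −4p; against Right: 0p + (-5)(1−p) = 5p − 5.
Setting these equal: −4p = 5p − 5 ⇒ −9p = -5 ⇒ p = 5/9, and the value is (-4)·(5/9) = -20/9.
For Player 2: with q = P(Left), equating R1's and R2's payoffs gives −4q = 5q − 5 ⇒ q = 5/9.

-20/9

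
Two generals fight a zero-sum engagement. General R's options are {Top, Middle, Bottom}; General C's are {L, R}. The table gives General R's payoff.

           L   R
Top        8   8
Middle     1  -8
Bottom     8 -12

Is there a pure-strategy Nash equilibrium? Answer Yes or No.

Row minima: Top → 8, Middle → -8, Bottom → -12; maximin = 8.
Column maxima: L → 8, R → 8; minimax = 8.
maximin = minimax = 8, so a saddle point exists.

Yes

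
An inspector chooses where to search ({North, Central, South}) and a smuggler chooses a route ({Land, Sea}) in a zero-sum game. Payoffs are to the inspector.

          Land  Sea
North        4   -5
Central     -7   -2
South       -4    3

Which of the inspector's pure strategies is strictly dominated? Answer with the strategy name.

South gives a strictly higher payoff than Central against every column: -4 > -7, 3 > -2.
So Central is strictly dominated and the inspector never plays it.

Central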